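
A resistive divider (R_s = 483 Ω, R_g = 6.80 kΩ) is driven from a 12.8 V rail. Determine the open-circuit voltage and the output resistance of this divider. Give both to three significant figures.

V_th = 12.0 V, R_th = 451 Ω

V_th is the open-circuit tap voltage: 12.8 × 6800/(483 + 6800) = 12.0 V.
With the supply zeroed, R_s and R_g appear in parallel from the tap: R_th = R_s‖R_g = (483 × 6800)/7283 = 451 Ω.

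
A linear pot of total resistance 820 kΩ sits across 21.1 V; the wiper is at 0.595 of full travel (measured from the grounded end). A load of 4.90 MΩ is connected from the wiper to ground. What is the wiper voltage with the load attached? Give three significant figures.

V ≈ 12.1 V

The wiper splits the pot into (1−α)R = 332.1 kΩ above and αR = 487.9 kΩ below.
Lower section ‖ load = 443.7 kΩ.
V_wiper = 21.1 × 443.7/(332.1 + 443.7) = 12.1 V.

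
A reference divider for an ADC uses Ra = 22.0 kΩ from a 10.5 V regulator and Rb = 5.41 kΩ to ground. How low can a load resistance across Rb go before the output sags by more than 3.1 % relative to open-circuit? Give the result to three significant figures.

Output resistance R_th = Ra‖Rb = (22.0 × 5.41)/27.41 = 4.342 kΩ.
The fractional drop is R_th/(R_th + R_L); requiring this ≤ 0.0310 gives R_L ≥ R_th(1/0.0310 − 1) = 4.342 × 31.26 = 136 kΩ.

R_L(min) ≈ 136 kΩ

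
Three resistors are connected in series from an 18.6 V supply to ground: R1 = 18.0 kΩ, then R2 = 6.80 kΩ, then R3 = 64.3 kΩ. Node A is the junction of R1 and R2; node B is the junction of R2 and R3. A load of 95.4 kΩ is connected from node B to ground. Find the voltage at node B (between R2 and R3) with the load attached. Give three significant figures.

V ≈ 11.3 V

At node B, R3 is in parallel with the load: R3‖R_L = 38.41 kΩ.
Below node A the resistance is R2 + (R3‖R_L) = 45.21 kΩ, so V_A = 18.6 × 45.21/63.21 = 13.30 V.
Then V_B = V_A × (R3‖R_L)/(R2 + R3‖R_L) = 13.30 × 38.41/45.21 = 11.3 V.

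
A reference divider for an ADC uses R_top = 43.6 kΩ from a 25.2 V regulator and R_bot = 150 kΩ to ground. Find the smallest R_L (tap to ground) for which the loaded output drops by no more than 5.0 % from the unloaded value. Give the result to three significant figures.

R_L(min) ≈ 642 kΩ

Output resistance R_th = R_top‖R_bot = (43.6 × 150)/193.6 = 33.78 kΩ.
The fractional drop is R_th/(R_th + R_L); requiring this ≤ 0.0500 gives R_L ≥ R_th(1/0.0500 − 1) = 33.78 × 19.00 = 642 kΩ.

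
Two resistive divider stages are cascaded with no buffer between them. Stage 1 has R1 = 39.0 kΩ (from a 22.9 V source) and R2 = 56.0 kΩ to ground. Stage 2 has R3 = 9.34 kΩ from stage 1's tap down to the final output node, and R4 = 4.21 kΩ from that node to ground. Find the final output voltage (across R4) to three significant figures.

V_out ≈ 1.56 V

Stage 2 presents R3+R4 = 13.55 kΩ as a load on stage 1's tap.
Stage 1's lower leg becomes R2‖(R3+R4) = 10.91 kΩ, so V_mid = 22.9 × 10.91/49.91 = 5.006 V.
Stage 2 is itself unloaded: V_out = V_mid × R4/(R3+R4) = 5.006 × 4.21/13.55 = 1.56 V.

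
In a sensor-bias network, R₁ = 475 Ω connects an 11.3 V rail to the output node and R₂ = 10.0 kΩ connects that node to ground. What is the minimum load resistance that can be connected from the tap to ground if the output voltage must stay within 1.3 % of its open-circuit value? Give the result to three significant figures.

Output resistance R_th = R₁‖R₂ = (475 × 10000)/10480 = 453.5 Ω.
The fractional drop is R_th/(R_th + R_L); requiring this ≤ 0.0130 gives R_L ≥ R_th(1/0.0130 − 1) = 453.5 × 75.92 = 34.4 kΩ.

R_L(min) ≈ 34.4 kΩ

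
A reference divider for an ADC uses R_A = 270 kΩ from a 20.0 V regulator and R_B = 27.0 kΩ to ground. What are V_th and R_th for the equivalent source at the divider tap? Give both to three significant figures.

V_th is the open-circuit tap voltage: 20.0 × 27.0/(270 + 27.0) = 1.82 V.
With the supply zeroed, R_A and R_B appear in parallel from the tap: R_th = R_A‖R_B = (270 × 27.0)/297.0 = 24.5 kΩ.

V_th = 1.82 V, R_th = 24.5 kΩ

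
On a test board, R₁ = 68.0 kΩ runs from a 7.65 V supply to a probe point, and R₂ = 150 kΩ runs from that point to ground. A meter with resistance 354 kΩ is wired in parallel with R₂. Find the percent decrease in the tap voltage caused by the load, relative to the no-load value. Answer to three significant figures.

The divider's output (Thévenin) resistance is R₁‖R₂ = 46.79 kΩ.
Fractional drop under load = R_th/(R_th + R_L) = 46.79 / (46.79 + 354) = 0.1167.
So the output falls by 11.7 %.

11.7 %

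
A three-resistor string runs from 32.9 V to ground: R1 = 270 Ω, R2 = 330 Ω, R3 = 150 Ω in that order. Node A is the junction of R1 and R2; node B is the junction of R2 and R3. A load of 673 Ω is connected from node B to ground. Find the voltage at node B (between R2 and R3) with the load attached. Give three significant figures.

V ≈ 5.58 V

At node B, R3 is in parallel with the load: R3‖R_L = 122.7 Ω.
Below node A the resistance is R2 + (R3‖R_L) = 452.7 Ω, so V_A = 32.9 × 452.7/722.7 = 20.61 V.
Then V_B = V_A × (R3‖R_L)/(R2 + R3‖R_L) = 20.61 × 122.7/452.7 = 5.58 V.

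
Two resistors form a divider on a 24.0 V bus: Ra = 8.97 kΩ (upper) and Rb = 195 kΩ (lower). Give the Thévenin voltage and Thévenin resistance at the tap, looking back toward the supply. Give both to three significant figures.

V_th = 22.9 V, R_th = 8.58 kΩ

V_th is the open-circuit tap voltage: 24.0 × 195/(8.97 + 195) = 22.9 V.
With the supply zeroed, Ra and Rb appear in parallel from the tap: R_th = Ra‖Rb = (8.97 × 195)/204.0 = 8.58 kΩ.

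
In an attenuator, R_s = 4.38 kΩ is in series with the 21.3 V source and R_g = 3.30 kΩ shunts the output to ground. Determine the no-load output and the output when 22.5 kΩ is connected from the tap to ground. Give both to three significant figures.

Unloaded: 9.15 V; loaded: 8.45 V

Open-circuit: V = 21.3 × 3.30/(4.38 + 3.30) = 9.15 V.
With the load, R_g becomes R_g‖R_L = 2.878 kΩ, so V = 21.3 × 2.878/7.258 = 8.45 V.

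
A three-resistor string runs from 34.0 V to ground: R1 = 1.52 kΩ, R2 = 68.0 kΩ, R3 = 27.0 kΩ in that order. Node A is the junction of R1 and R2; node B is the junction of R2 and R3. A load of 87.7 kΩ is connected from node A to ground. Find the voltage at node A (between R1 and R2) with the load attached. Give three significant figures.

Below node A the series string R2+R3 = 95.00 kΩ sits in parallel with the 87.7 kΩ load: 45.60 kΩ.
V_A = 34.0 × 45.60/(1.52 + 45.60) = 32.9 V.

V ≈ 32.9 V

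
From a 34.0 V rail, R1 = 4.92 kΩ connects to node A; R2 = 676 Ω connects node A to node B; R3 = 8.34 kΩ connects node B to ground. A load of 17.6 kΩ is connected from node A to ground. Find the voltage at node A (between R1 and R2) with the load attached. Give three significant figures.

V ≈ 18.6 V

Below node A the series string R2+R3 = 9016 Ω sits in parallel with the 17600 Ω load: 5962 Ω.
V_A = 34.0 × 5962/(4920 + 5962) = 18.6 V.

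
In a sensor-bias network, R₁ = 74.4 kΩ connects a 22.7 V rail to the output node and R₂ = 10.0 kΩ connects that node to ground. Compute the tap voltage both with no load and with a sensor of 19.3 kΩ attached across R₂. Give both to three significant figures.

Unloaded: 2.69 V; loaded: 1.85 V

Open-circuit: V = 22.7 × 10.0/(74.4 + 10.0) = 2.69 V.
With the load, R₂ becomes R₂‖R_L = 6.587 kΩ, so V = 22.7 × 6.587/80.99 = 1.85 V.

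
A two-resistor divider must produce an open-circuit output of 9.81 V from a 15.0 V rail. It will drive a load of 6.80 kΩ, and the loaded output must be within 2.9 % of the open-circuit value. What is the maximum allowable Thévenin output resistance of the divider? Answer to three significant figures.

Loading drop = R_th/(R_th + R_L) ≤ 0.0290, so R_th ≤ R_L · ε/(1−ε) = 6.80 kΩ × 0.0290/0.9710 = 203 Ω.

R_th ≤ 203 Ω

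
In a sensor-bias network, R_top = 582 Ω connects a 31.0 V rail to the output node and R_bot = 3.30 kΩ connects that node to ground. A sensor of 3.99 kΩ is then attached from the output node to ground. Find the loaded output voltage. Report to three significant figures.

V_out ≈ 23.4 V

The load sits in parallel with R_bot: R_bot‖R_L = (3300 × 3990) / (3300 + 3990) = 1806 Ω.
V_out = 31.0 × 1806 / (582 + 1806) = 31.0 × 1806/2388 = 23.4 V.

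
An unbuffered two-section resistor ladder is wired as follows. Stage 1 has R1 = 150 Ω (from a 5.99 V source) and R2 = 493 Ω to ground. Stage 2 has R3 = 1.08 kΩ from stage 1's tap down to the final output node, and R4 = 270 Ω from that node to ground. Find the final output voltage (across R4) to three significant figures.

V_out ≈ 0.846 V

Stage 2 presents R3+R4 = 1350 Ω as a load on stage 1's tap.
Stage 1's lower leg becomes R2‖(R3+R4) = 361.1 Ω, so V_mid = 5.99 × 361.1/511.1 = 4.232 V.
Stage 2 is itself unloaded: V_out = V_mid × R4/(R3+R4) = 4.232 × 270/1350 = 0.846 V.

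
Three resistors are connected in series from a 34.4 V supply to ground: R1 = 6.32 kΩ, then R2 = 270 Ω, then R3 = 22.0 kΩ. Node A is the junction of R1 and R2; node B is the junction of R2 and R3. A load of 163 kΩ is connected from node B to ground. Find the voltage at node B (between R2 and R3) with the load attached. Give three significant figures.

V ≈ 25.7 V

At node B, R3 is in parallel with the load: R3‖R_L = 19380 Ω.
Below node A the resistance is R2 + (R3‖R_L) = 19650 Ω, so V_A = 34.4 × 19650/25970 = 26.03 V.
Then V_B = V_A × (R3‖R_L)/(R2 + R3‖R_L) = 26.03 × 19380/19650 = 25.7 V.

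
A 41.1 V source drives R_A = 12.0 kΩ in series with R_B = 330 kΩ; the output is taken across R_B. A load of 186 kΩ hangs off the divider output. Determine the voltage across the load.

The load sits in parallel with R_B: R_B‖R_L = (330 × 186) / (330 + 186) = 119.0 kΩ.
V_out = 41.1 × 119.0 / (12.0 + 119.0) = 41.1 × 119.0/131.0 = 37.3 V.
(Unloaded it would have been 39.7 V.)

V_out ≈ 37.3 V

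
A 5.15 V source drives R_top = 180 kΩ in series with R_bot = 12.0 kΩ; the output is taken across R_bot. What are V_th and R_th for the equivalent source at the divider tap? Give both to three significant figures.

V_th is the open-circuit tap voltage: 5.15 × 12.0/(180 + 12.0) = 0.322 V.
With the supply zeroed, R_top and R_bot appear in parallel from the tap: R_th = R_top‖R_bot = (180 × 12.0)/192.0 = 11.2 kΩ.

V_th = 0.322 V, R_th = 11.2 kΩ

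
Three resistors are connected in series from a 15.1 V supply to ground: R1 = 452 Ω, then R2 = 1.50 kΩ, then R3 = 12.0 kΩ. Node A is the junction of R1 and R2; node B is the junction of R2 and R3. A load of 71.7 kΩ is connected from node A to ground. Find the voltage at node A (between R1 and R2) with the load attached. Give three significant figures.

V ≈ 14.5 V

Below node A the series string R2+R3 = 13500 Ω sits in parallel with the 71700 Ω load: 11360 Ω.
V_A = 15.1 × 11360/(452 + 11360) = 14.5 V.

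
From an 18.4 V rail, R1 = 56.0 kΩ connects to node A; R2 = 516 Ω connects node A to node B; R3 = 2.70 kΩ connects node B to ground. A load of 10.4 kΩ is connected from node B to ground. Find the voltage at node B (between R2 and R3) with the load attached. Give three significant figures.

V ≈ 0.672 V

At node B, R3 is in parallel with the load: R3‖R_L = 2144 Ω.
Below node A the resistance is R2 + (R3‖R_L) = 2660 Ω, so V_A = 18.4 × 2660/58660 = 0.8342 V.
Then V_B = V_A × (R3‖R_L)/(R2 + R3‖R_L) = 0.8342 × 2144/2660 = 0.672 V.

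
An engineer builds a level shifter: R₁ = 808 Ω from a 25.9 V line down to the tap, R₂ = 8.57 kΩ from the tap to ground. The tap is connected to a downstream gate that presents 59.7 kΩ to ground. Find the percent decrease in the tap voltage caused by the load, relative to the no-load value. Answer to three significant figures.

The divider's output (Thévenin) resistance is R₁‖R₂ = 738.4 Ω.
Fractional drop under load = R_th/(R_th + R_L) = 738.4 / (738.4 + 59700) = 0.01222.
So the output falls by 1.22 %.

1.22 %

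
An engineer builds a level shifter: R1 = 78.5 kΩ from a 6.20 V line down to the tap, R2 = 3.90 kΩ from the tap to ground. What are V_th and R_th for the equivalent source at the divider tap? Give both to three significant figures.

V_th = 0.293 V, R_th = 3.72 kΩ

V_th is the open-circuit tap voltage: 6.20 × 3.90/(78.5 + 3.90) = 0.293 V.
With the supply zeroed, R1 and R2 appear in parallel from the tap: R_th = R1‖R2 = (78.5 × 3.90)/82.40 = 3.72 kΩ.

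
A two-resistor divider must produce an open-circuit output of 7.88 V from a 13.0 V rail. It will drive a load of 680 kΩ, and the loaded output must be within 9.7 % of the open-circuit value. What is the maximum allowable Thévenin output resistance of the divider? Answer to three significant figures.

R_th ≤ 73.0 kΩ

Loading drop = R_th/(R_th + R_L) ≤ 0.0970, so R_th ≤ R_L · ε/(1−ε) = 680 kΩ × 0.0970/0.9030 = 73.0 kΩ.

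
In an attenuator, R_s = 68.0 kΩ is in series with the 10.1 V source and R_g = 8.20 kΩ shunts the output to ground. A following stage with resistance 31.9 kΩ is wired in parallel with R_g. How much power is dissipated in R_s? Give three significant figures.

Total resistance from the source is R_s + (R_g‖R_L) = 74.52 kΩ, so I = 10.1/74.52 kΩ = 0.1355 mA.
P = I²·R_s = (0.1355 mA)² × 68.0 kΩ = 1.25 mW.

P ≈ 1.25 mW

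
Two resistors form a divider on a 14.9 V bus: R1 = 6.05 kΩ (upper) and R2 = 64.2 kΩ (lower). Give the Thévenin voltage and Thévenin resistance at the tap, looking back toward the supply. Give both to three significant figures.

V_th = 13.6 V, R_th = 5.53 kΩ

V_th is the open-circuit tap voltage: 14.9 × 64.2/(6.05 + 64.2) = 13.6 V.
With the supply zeroed, R1 and R2 appear in parallel from the tap: R_th = R1‖R2 = (6.05 × 64.2)/70.25 = 5.53 kΩ.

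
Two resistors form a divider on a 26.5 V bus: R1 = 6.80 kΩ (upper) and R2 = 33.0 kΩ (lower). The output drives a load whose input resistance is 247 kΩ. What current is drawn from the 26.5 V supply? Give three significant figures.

R2‖R_L = 29.11 kΩ, so the source sees R1 + R2‖R_L = 35.91 kΩ.
I = 26.5 V / 35.91 kΩ = 0.738 mA.

I ≈ 0.738 mA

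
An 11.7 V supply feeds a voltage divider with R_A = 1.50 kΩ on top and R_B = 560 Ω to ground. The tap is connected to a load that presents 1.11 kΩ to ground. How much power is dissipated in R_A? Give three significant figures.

Total resistance from the source is R_A + (R_B‖R_L) = 1872 Ω, so I = 11.7/1872 Ω = 6.249 mA.
P = I²·R_A = (6.249 mA)² × 1.50 kΩ = 58.6 mW.

P ≈ 58.6 mW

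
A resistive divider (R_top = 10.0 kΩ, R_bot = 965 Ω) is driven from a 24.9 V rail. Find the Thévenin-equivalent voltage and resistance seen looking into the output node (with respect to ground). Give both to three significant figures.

V_th is the open-circuit tap voltage: 24.9 × 965/(10000 + 965) = 2.19 V.
With the supply zeroed, R_top and R_bot appear in parallel from the tap: R_th = R_top‖R_bot = (10000 × 965)/10960 = 880 Ω.

V_th = 2.19 V, R_th = 880 Ω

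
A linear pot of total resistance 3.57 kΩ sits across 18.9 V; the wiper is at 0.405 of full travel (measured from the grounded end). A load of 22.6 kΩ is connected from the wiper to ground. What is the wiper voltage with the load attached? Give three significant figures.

The wiper splits the pot into (1−α)R = 2.124 kΩ above and αR = 1.446 kΩ below.
Lower section ‖ load = 1.359 kΩ.
V_wiper = 18.9 × 1.359/(2.124 + 1.359) = 7.37 V.

V ≈ 7.37 V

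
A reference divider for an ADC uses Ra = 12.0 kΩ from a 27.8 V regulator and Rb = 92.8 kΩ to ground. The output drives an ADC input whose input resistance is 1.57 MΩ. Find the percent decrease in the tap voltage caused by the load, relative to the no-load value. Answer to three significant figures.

0.672 %

The divider's output (Thévenin) resistance is Ra‖Rb = 10.63 kΩ.
Fractional drop under load = R_th/(R_th + R_L) = 10.63 / (10.63 + 1570) = 0.006723.
So the output falls by 0.672 %.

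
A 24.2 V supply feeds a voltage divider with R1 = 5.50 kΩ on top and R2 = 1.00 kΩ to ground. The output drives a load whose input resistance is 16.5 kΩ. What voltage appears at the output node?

V_out ≈ 3.54 V

The load sits in parallel with R2: R2‖R_L = (1.00 × 16.5) / (1.00 + 16.5) = 0.9429 kΩ.
V_out = 24.2 × 0.9429 / (5.50 + 0.9429) = 24.2 × 0.9429/6.443 = 3.54 V.
(Unloaded it would have been 3.72 V.)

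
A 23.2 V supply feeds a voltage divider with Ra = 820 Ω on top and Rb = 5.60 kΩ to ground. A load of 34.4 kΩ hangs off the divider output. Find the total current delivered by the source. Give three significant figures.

Rb‖R_L = 4816 Ω, so the source sees Ra + Rb‖R_L = 5636 Ω.
I = 23.2 V / 5636 Ω = 4.12 mA.

I ≈ 4.12 mA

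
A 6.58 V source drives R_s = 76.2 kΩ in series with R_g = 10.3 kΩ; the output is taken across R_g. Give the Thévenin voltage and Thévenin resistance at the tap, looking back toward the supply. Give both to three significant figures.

V_th = 0.784 V, R_th = 9.07 kΩ

V_th is the open-circuit tap voltage: 6.58 × 10.3/(76.2 + 10.3) = 0.784 V.
With the supply zeroed, R_s and R_g appear in parallel from the tap: R_th = R_s‖R_g = (76.2 × 10.3)/86.50 = 9.07 kΩ.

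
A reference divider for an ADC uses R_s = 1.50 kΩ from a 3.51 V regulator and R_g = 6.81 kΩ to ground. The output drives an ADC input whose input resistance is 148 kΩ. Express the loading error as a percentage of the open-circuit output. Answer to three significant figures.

The divider's output (Thévenin) resistance is R_s‖R_g = 1.229 kΩ.
Fractional drop under load = R_th/(R_th + R_L) = 1.229 / (1.229 + 148) = 0.008237.
So the output falls by 0.824 %.

0.824 %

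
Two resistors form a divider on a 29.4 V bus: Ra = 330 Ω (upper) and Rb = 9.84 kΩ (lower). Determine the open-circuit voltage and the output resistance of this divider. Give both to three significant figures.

V_th is the open-circuit tap voltage: 29.4 × 9840/(330 + 9840) = 28.4 V.
With the supply zeroed, Ra and Rb appear in parallel from the tap: R_th = Ra‖Rb = (330 × 9840)/10170 = 319 Ω.

V_th = 28.4 V, R_th = 319 Ω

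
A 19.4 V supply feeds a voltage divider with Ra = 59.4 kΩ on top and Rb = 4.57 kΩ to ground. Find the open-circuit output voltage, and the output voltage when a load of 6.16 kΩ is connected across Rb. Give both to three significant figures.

Unloaded: 1.39 V; loaded: 0.821 V

Open-circuit: V = 19.4 × 4.57/(59.4 + 4.57) = 1.39 V.
With the load, Rb becomes Rb‖R_L = 2.624 kΩ, so V = 19.4 × 2.624/62.02 = 0.821 V.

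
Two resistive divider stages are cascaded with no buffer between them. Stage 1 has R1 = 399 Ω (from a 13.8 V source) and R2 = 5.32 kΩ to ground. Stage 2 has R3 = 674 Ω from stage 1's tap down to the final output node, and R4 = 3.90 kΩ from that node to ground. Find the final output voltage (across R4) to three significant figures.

Stage 2 presents R3+R4 = 4574 Ω as a load on stage 1's tap.
Stage 1's lower leg becomes R2‖(R3+R4) = 2459 Ω, so V_mid = 13.8 × 2459/2858 = 11.87 V.
Stage 2 is itself unloaded: V_out = V_mid × R4/(R3+R4) = 11.87 × 3900/4574 = 10.1 V.

V_out ≈ 10.1 V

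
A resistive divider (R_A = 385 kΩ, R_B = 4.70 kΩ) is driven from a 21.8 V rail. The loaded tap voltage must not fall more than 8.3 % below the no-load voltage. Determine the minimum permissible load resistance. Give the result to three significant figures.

Output resistance R_th = R_A‖R_B = (385 × 4.70)/389.7 = 4.643 kΩ.
The fractional drop is R_th/(R_th + R_L); requiring this ≤ 0.0830 gives R_L ≥ R_th(1/0.0830 − 1) = 4.643 × 11.05 = 51.3 kΩ.

R_L(min) ≈ 51.3 kΩ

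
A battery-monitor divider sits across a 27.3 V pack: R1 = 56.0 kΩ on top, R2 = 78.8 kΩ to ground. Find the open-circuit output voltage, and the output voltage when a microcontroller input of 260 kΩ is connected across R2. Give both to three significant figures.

Unloaded: 16.0 V; loaded: 14.2 V

Open-circuit: V = 27.3 × 78.8/(56.0 + 78.8) = 16.0 V.
With the load, R2 becomes R2‖R_L = 60.47 kΩ, so V = 27.3 × 60.47/116.5 = 14.2 V.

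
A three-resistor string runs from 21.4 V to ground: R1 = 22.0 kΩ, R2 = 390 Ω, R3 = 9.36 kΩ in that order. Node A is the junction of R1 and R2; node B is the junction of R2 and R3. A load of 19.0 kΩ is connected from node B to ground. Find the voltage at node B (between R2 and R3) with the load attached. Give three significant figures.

At node B, R3 is in parallel with the load: R3‖R_L = 6271 Ω.
Below node A the resistance is R2 + (R3‖R_L) = 6661 Ω, so V_A = 21.4 × 6661/28660 = 4.973 V.
Then V_B = V_A × (R3‖R_L)/(R2 + R3‖R_L) = 4.973 × 6271/6661 = 4.68 V.

V ≈ 4.68 V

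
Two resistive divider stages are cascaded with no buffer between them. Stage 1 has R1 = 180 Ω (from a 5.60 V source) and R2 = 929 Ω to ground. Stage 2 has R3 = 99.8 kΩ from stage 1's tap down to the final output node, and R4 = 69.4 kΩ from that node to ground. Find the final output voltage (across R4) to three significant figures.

V_out ≈ 1.92 V

Stage 2 presents R3+R4 = 169200 Ω as a load on stage 1's tap.
Stage 1's lower leg becomes R2‖(R3+R4) = 923.9 Ω, so V_mid = 5.60 × 923.9/1104 = 4.687 V.
Stage 2 is itself unloaded: V_out = V_mid × R4/(R3+R4) = 4.687 × 69400/169200 = 1.92 V.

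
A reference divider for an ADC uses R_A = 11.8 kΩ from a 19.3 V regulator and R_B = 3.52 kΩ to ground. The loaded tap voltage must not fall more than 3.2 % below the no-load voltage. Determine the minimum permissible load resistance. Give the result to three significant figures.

R_L(min) ≈ 82.0 kΩ

Output resistance R_th = R_A‖R_B = (11.8 × 3.52)/15.32 = 2.711 kΩ.
The fractional drop is R_th/(R_th + R_L); requiring this ≤ 0.0320 gives R_L ≥ R_th(1/0.0320 − 1) = 2.711 × 30.25 = 82.0 kΩ.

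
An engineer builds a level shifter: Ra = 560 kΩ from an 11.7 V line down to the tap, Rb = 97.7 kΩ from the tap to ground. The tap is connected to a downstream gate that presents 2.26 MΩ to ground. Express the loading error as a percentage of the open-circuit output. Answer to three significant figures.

The divider's output (Thévenin) resistance is Ra‖Rb = 83.19 kΩ.
Fractional drop under load = R_th/(R_th + R_L) = 83.19 / (83.19 + 2260) = 0.03550.
So the output falls by 3.55 %.

3.55 %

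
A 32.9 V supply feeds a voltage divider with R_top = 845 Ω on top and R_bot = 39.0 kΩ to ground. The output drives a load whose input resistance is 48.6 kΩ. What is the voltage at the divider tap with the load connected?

V_out ≈ 31.7 V

The load sits in parallel with R_bot: R_bot‖R_L = (39000 × 48600) / (39000 + 48600) = 21640 Ω.
V_out = 32.9 × 21640 / (845 + 21640) = 32.9 × 21640/22480 = 31.7 V.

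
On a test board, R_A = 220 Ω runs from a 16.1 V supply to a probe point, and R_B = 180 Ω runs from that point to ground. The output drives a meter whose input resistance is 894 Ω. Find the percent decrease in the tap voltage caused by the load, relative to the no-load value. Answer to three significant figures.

The divider's output (Thévenin) resistance is R_A‖R_B = 99.00 Ω.
Fractional drop under load = R_th/(R_th + R_L) = 99.00 / (99.00 + 894) = 0.09970.
So the output falls by 9.97 %.

9.97 %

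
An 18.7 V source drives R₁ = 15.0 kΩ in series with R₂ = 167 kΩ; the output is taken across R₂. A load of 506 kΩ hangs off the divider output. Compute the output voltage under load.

V_out ≈ 16.7 V

The load sits in parallel with R₂: R₂‖R_L = (167 × 506) / (167 + 506) = 125.6 kΩ.
V_out = 18.7 × 125.6 / (15.0 + 125.6) = 18.7 × 125.6/140.6 = 16.7 V.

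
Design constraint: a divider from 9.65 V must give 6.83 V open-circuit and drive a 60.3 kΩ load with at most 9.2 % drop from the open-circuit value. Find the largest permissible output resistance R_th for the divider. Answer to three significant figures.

R_th ≤ 6.11 kΩ

Loading drop = R_th/(R_th + R_L) ≤ 0.0920, so R_th ≤ R_L · ε/(1−ε) = 60.3 kΩ × 0.0920/0.9080 = 6.11 kΩ.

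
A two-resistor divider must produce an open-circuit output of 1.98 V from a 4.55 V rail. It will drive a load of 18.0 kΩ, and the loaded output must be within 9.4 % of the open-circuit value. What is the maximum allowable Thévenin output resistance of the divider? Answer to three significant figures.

R_th ≤ 1.87 kΩ

Loading drop = R_th/(R_th + R_L) ≤ 0.0940, so R_th ≤ R_L · ε/(1−ε) = 18.0 kΩ × 0.0940/0.9060 = 1.87 kΩ.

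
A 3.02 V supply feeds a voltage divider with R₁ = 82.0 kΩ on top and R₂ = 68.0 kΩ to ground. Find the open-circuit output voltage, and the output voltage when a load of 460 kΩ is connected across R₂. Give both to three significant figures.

Unloaded: 1.37 V; loaded: 1.27 V

Open-circuit: V = 3.02 × 68.0/(82.0 + 68.0) = 1.37 V.
With the load, R₂ becomes R₂‖R_L = 59.24 kΩ, so V = 3.02 × 59.24/141.2 = 1.27 V.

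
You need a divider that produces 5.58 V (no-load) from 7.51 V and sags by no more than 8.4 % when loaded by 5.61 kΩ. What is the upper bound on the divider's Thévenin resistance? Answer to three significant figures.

R_th ≤ 514 Ω

Loading drop = R_th/(R_th + R_L) ≤ 0.0840, so R_th ≤ R_L · ε/(1−ε) = 5.61 kΩ × 0.0840/0.9160 = 514 Ω.
(Any R1, R2 with R2/(R1+R2) = 0.743 and R1‖R2 ≤ 514 Ω will meet the spec.)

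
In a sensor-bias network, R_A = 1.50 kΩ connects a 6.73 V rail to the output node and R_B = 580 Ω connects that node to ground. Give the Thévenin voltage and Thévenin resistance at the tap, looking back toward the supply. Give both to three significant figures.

V_th = 1.88 V, R_th = 418 Ω

V_th is the open-circuit tap voltage: 6.73 × 580/(1500 + 580) = 1.88 V.
With the supply zeroed, R_A and R_B appear in parallel from the tap: R_th = R_A‖R_B = (1500 × 580)/2080 = 418 Ω.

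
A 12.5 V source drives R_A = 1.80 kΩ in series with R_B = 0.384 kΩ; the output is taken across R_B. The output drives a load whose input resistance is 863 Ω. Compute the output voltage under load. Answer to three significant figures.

V_out ≈ 1.61 V

The load sits in parallel with R_B: R_B‖R_L = (384 × 863) / (384 + 863) = 265.8 Ω.
V_out = 12.5 × 265.8 / (1800 + 265.8) = 12.5 × 265.8/2066 = 1.61 V.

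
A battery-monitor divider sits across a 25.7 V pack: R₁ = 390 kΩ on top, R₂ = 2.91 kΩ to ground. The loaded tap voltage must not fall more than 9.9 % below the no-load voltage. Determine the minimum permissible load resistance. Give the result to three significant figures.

Output resistance R_th = R₁‖R₂ = (390 × 2.91)/392.9 = 2.888 kΩ.
The fractional drop is R_th/(R_th + R_L); requiring this ≤ 0.0990 gives R_L ≥ R_th(1/0.0990 − 1) = 2.888 × 9.101 = 26.3 kΩ.

R_L(min) ≈ 26.3 kΩ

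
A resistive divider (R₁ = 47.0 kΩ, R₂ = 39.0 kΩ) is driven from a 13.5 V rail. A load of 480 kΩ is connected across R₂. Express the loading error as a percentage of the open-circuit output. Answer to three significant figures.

4.25 %

The divider's output (Thévenin) resistance is R₁‖R₂ = 21.31 kΩ.
Fractional drop under load = R_th/(R_th + R_L) = 21.31 / (21.31 + 480) = 0.04252.
So the output falls by 4.25 %.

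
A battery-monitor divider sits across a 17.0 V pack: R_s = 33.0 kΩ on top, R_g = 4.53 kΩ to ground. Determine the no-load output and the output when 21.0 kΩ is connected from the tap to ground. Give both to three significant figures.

Open-circuit: V = 17.0 × 4.53/(33.0 + 4.53) = 2.05 V.
With the load, R_g becomes R_g‖R_L = 3.726 kΩ, so V = 17.0 × 3.726/36.73 = 1.72 V.

Unloaded: 2.05 V; loaded: 1.72 V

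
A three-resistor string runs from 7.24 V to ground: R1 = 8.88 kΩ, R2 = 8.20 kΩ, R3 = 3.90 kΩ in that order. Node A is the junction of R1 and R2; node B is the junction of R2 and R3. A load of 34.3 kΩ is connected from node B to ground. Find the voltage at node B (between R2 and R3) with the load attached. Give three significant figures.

V ≈ 1.23 V

At node B, R3 is in parallel with the load: R3‖R_L = 3.502 kΩ.
Below node A the resistance is R2 + (R3‖R_L) = 11.70 kΩ, so V_A = 7.24 × 11.70/20.58 = 4.116 V.
Then V_B = V_A × (R3‖R_L)/(R2 + R3‖R_L) = 4.116 × 3.502/11.70 = 1.23 V.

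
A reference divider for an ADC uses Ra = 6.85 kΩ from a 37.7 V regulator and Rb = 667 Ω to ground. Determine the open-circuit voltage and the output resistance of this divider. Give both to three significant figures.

V_th = 3.35 V, R_th = 608 Ω

V_th is the open-circuit tap voltage: 37.7 × 667/(6850 + 667) = 3.35 V.
With the supply zeroed, Ra and Rb appear in parallel from the tap: R_th = Ra‖Rb = (6850 × 667)/7517 = 608 Ω.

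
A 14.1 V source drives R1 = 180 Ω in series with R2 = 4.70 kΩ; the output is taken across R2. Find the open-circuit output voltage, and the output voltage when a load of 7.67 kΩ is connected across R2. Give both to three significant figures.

Open-circuit: V = 14.1 × 4700/(180 + 4700) = 13.6 V.
With the load, R2 becomes R2‖R_L = 2914 Ω, so V = 14.1 × 2914/3094 = 13.3 V.

Unloaded: 13.6 V; loaded: 13.3 V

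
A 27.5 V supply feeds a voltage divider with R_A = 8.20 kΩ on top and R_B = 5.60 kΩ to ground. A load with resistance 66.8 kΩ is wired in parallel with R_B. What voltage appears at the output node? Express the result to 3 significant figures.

The load sits in parallel with R_B: R_B‖R_L = (5.60 × 66.8) / (5.60 + 66.8) = 5.167 kΩ.
V_out = 27.5 × 5.167 / (8.20 + 5.167) = 27.5 × 5.167/13.37 = 10.6 V.

V_out ≈ 10.6 V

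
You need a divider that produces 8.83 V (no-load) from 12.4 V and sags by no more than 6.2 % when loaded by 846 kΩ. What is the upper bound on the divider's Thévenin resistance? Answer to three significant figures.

R_th ≤ 55.9 kΩ

Loading drop = R_th/(R_th + R_L) ≤ 0.0620, so R_th ≤ R_L · ε/(1−ε) = 846 kΩ × 0.0620/0.9380 = 55.9 kΩ.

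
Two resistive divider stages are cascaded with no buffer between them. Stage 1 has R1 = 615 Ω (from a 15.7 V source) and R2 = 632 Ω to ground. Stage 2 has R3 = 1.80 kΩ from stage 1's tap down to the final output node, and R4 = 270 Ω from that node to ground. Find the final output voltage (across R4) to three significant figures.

Stage 2 presents R3+R4 = 2070 Ω as a load on stage 1's tap.
Stage 1's lower leg becomes R2‖(R3+R4) = 484.2 Ω, so V_mid = 15.7 × 484.2/1099 = 6.916 V.
Stage 2 is itself unloaded: V_out = V_mid × R4/(R3+R4) = 6.916 × 270/2070 = 0.902 V.

V_out ≈ 0.902 V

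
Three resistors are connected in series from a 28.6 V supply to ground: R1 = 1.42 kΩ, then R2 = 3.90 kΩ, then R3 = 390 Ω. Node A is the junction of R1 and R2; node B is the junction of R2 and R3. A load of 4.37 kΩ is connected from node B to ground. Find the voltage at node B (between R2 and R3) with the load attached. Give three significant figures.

At node B, R3 is in parallel with the load: R3‖R_L = 358.0 Ω.
Below node A the resistance is R2 + (R3‖R_L) = 4258 Ω, so V_A = 28.6 × 4258/5678 = 21.45 V.
Then V_B = V_A × (R3‖R_L)/(R2 + R3‖R_L) = 21.45 × 358.0/4258 = 1.80 V.

V ≈ 1.80 V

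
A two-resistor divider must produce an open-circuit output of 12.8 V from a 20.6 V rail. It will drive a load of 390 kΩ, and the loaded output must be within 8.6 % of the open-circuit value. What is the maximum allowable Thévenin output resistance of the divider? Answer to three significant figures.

R_th ≤ 36.7 kΩ

Loading drop = R_th/(R_th + R_L) ≤ 0.0860, so R_th ≤ R_L · ε/(1−ε) = 390 kΩ × 0.0860/0.9140 = 36.7 kΩ.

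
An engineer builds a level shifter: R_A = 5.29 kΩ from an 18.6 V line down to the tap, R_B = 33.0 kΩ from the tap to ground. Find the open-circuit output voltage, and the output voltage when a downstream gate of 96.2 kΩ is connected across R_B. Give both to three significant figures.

Unloaded: 16.0 V; loaded: 15.3 V

Open-circuit: V = 18.6 × 33.0/(5.29 + 33.0) = 16.0 V.
With the load, R_B becomes R_B‖R_L = 24.57 kΩ, so V = 18.6 × 24.57/29.86 = 15.3 V.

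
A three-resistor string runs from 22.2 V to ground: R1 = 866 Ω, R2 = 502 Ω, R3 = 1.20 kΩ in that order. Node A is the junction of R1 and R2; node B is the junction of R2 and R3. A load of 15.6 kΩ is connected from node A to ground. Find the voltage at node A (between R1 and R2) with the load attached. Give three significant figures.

Below node A the series string R2+R3 = 1702 Ω sits in parallel with the 15600 Ω load: 1535 Ω.
V_A = 22.2 × 1535/(866 + 1535) = 14.2 V.

V ≈ 14.2 V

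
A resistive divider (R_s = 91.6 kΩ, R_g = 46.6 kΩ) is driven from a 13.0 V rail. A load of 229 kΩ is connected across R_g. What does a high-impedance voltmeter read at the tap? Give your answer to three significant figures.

The load sits in parallel with R_g: R_g‖R_L = (46.6 × 229) / (46.6 + 229) = 38.72 kΩ.
V_out = 13.0 × 38.72 / (91.6 + 38.72) = 13.0 × 38.72/130.3 = 3.86 V.

V_out ≈ 3.86 V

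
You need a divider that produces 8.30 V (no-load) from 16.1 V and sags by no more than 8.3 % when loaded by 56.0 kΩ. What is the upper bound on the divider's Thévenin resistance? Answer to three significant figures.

R_th ≤ 5.07 kΩ

Loading drop = R_th/(R_th + R_L) ≤ 0.0830, so R_th ≤ R_L · ε/(1−ε) = 56.0 kΩ × 0.0830/0.9170 = 5.07 kΩ.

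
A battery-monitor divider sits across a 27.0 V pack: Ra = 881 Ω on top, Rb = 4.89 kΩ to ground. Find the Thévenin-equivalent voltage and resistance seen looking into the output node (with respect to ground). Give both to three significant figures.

V_th = 22.9 V, R_th = 747 Ω

V_th is the open-circuit tap voltage: 27.0 × 4890/(881 + 4890) = 22.9 V.
With the supply zeroed, Ra and Rb appear in parallel from the tap: R_th = Ra‖Rb = (881 × 4890)/5771 = 747 Ω.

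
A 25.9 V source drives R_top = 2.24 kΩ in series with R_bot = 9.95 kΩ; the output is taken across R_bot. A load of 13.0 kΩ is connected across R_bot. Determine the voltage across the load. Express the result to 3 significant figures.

The load sits in parallel with R_bot: R_bot‖R_L = (9.95 × 13.0) / (9.95 + 13.0) = 5.636 kΩ.
V_out = 25.9 × 5.636 / (2.24 + 5.636) = 25.9 × 5.636/7.876 = 18.5 V.

V_out ≈ 18.5 V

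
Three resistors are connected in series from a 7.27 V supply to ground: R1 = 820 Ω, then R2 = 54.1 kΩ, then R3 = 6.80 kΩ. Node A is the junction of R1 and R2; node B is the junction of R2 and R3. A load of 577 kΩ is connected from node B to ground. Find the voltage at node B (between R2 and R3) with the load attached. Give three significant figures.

V ≈ 0.793 V

At node B, R3 is in parallel with the load: R3‖R_L = 6721 Ω.
Below node A the resistance is R2 + (R3‖R_L) = 60820 Ω, so V_A = 7.27 × 60820/61640 = 7.173 V.
Then V_B = V_A × (R3‖R_L)/(R2 + R3‖R_L) = 7.173 × 6721/60820 = 0.793 V.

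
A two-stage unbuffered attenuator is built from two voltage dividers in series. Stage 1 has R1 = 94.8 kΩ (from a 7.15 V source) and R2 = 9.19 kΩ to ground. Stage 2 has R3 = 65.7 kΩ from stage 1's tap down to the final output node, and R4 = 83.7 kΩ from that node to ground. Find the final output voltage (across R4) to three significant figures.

V_out ≈ 0.335 V

Stage 2 presents R3+R4 = 149.4 kΩ as a load on stage 1's tap.
Stage 1's lower leg becomes R2‖(R3+R4) = 8.657 kΩ, so V_mid = 7.15 × 8.657/103.5 = 0.5983 V.
Stage 2 is itself unloaded: V_out = V_mid × R4/(R3+R4) = 0.5983 × 83.7/149.4 = 0.335 V.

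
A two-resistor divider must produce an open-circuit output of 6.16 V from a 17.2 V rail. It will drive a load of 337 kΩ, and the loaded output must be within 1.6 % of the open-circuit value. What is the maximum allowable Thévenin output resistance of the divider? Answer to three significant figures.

Loading drop = R_th/(R_th + R_L) ≤ 0.0160, so R_th ≤ R_L · ε/(1−ε) = 337 kΩ × 0.0160/0.9840 = 5.48 kΩ.

R_th ≤ 5.48 kΩ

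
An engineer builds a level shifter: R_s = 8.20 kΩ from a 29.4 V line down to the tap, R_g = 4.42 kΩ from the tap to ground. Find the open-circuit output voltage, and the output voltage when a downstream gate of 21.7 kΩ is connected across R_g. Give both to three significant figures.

Unloaded: 10.3 V; loaded: 9.09 V

Open-circuit: V = 29.4 × 4.42/(8.20 + 4.42) = 10.3 V.
With the load, R_g becomes R_g‖R_L = 3.672 kΩ, so V = 29.4 × 3.672/11.87 = 9.09 V.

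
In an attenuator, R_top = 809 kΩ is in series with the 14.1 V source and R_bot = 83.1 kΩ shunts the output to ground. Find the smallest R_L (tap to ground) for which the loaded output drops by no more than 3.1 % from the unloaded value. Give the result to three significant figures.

Output resistance R_th = R_top‖R_bot = (809 × 83.1)/892.1 = 75.36 kΩ.
The fractional drop is R_th/(R_th + R_L); requiring this ≤ 0.0310 gives R_L ≥ R_th(1/0.0310 − 1) = 75.36 × 31.26 = 2.36 MΩ.

R_L(min) ≈ 2.36 MΩ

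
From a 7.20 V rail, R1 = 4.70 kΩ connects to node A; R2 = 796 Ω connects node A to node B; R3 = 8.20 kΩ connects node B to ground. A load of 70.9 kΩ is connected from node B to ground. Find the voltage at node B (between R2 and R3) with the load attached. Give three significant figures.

At node B, R3 is in parallel with the load: R3‖R_L = 7350 Ω.
Below node A the resistance is R2 + (R3‖R_L) = 8146 Ω, so V_A = 7.20 × 8146/12850 = 4.566 V.
Then V_B = V_A × (R3‖R_L)/(R2 + R3‖R_L) = 4.566 × 7350/8146 = 4.12 V.

V ≈ 4.12 V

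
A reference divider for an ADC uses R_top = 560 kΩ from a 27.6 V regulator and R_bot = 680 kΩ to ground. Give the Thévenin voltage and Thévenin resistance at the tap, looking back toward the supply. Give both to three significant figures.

V_th = 15.1 V, R_th = 307 kΩ

V_th is the open-circuit tap voltage: 27.6 × 680/(560 + 680) = 15.1 V.
With the supply zeroed, R_top and R_bot appear in parallel from the tap: R_th = R_top‖R_bot = (560 × 680)/1240 = 307 kΩ.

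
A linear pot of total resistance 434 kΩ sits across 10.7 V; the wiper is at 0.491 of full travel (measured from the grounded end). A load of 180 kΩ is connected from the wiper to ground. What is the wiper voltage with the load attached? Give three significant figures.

The wiper splits the pot into (1−α)R = 220.9 kΩ above and αR = 213.1 kΩ below.
Lower section ‖ load = 97.58 kΩ.
V_wiper = 10.7 × 97.58/(220.9 + 97.58) = 3.28 V.

V ≈ 3.28 V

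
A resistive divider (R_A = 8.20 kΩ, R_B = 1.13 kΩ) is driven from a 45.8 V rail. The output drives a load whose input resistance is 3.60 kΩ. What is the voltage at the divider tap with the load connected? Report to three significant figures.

The load sits in parallel with R_B: R_B‖R_L = (1.13 × 3.60) / (1.13 + 3.60) = 0.8600 kΩ.
V_out = 45.8 × 0.8600 / (8.20 + 0.8600) = 45.8 × 0.8600/9.060 = 4.35 V.

V_out ≈ 4.35 V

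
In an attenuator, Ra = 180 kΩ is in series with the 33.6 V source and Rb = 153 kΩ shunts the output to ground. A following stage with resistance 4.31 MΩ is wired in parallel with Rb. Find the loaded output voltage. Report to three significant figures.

The load sits in parallel with Rb: Rb‖R_L = (153 × 4310) / (153 + 4310) = 147.8 kΩ.
V_out = 33.6 × 147.8 / (180 + 147.8) = 33.6 × 147.8/327.8 = 15.1 V.

V_out ≈ 15.1 V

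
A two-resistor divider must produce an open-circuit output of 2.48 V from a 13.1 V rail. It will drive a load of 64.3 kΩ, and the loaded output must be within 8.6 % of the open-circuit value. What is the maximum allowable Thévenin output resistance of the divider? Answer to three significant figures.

R_th ≤ 6.05 kΩ

Loading drop = R_th/(R_th + R_L) ≤ 0.0860, so R_th ≤ R_L · ε/(1−ε) = 64.3 kΩ × 0.0860/0.9140 = 6.05 kΩ.
(Any R1, R2 with R2/(R1+R2) = 0.189 and R1‖R2 ≤ 6.05 kΩ will meet the spec.)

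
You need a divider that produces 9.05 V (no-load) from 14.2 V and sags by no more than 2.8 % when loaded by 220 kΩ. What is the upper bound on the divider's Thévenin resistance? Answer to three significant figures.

R_th ≤ 6.34 kΩ

Loading drop = R_th/(R_th + R_L) ≤ 0.0280, so R_th ≤ R_L · ε/(1−ε) = 220 kΩ × 0.0280/0.9720 = 6.34 kΩ.
(Any R1, R2 with R2/(R1+R2) = 0.637 and R1‖R2 ≤ 6.34 kΩ will meet the spec.)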